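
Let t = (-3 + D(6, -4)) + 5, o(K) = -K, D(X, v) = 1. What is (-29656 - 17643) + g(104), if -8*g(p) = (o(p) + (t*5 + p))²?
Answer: -378617/8 ≈ -47327.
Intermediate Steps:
t = 3 (t = (-3 + 1) + 5 = -2 + 5 = 3)
g(p) = -225/8 (g(p) = -(-p + (3*5 + p))²/8 = -(-p + (15 + p))²/8 = -⅛*15² = -⅛*225 = -225/8)
(-29656 - 17643) + g(104) = (-29656 - 17643) - 225/8 = -47299 - 225/8 = -378617/8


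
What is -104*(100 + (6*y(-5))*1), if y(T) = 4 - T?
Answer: -16016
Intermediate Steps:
-104*(100 + (6*y(-5))*1) = -104*(100 + (6*(4 - 1*(-5)))*1) = -104*(100 + (6*(4 + 5))*1) = -104*(100 + (6*9)*1) = -104*(100 + 54*1) = -104*(100 + 54) = -104*154 = -16016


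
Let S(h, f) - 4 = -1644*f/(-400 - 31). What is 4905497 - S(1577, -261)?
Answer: 2114696567/431 ≈ 4.9065e+6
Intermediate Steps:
S(h, f) = 4 + 1644*f/431 (S(h, f) = 4 - 1644*f/(-400 - 31) = 4 - 1644*(-f/431) = 4 - (-1644)*f/431 = 4 + 1644*f/431)
4905497 - S(1577, -261) = 4905497 - (4 + (1644/431)*(-261)) = 4905497 - (4 - 429084/431) = 4905497 - 1*(-427360/431) = 4905497 + 427360/431 = 2114696567/431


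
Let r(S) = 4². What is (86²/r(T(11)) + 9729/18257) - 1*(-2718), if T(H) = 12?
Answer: 232286213/73028 ≈ 3180.8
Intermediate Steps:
r(S) = 16
(86²/r(T(11)) + 9729/18257) - 1*(-2718) = (86²/16 + 9729/18257) - 1*(-2718) = (7396*(1/16) + 9729*(1/18257)) + 2718 = (1849/4 + 9729/18257) + 2718 = 33796109/73028 + 2718 = 232286213/73028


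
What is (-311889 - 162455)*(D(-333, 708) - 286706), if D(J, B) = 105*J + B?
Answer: 152246873272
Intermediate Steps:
D(J, B) = B + 105*J
(-311889 - 162455)*(D(-333, 708) - 286706) = (-311889 - 162455)*((708 + 105*(-333)) - 286706) = -474344*((708 - 34965) - 286706) = -474344*(-34257 - 286706) = -474344*(-320963) = 152246873272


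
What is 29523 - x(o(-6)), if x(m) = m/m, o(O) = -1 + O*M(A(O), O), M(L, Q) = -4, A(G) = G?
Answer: 29522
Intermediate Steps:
o(O) = -1 - 4*O (o(O) = -1 + O*(-4) = -1 - 4*O)
x(m) = 1
29523 - x(o(-6)) = 29523 - 1*1 = 29523 - 1 = 29522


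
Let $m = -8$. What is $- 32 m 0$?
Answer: $0$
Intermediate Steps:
$- 32 m 0 = \left(-32\right) \left(-8\right) 0 = 256 \cdot 0 = 0$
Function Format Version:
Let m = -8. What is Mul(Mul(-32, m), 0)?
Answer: 0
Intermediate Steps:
Mul(Mul(-32, m), 0) = Mul(Mul(-32, -8), 0) = Mul(256, 0) = 0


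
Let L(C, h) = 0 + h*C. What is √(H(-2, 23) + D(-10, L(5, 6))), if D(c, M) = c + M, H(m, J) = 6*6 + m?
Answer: 3*√6 ≈ 7.3485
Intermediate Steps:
L(C, h) = C*h (L(C, h) = 0 + C*h = C*h)
H(m, J) = 36 + m
D(c, M) = M + c
√(H(-2, 23) + D(-10, L(5, 6))) = √((36 - 2) + (5*6 - 10)) = √(34 + (30 - 10)) = √(34 + 20) = √54 = 3*√6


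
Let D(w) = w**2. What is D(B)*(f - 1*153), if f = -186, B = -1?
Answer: -339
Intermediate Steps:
D(B)*(f - 1*153) = (-1)**2*(-186 - 1*153) = 1*(-186 - 153) = 1*(-339) = -339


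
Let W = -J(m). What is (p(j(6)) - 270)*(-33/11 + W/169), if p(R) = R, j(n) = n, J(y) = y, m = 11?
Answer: 136752/169 ≈ 809.18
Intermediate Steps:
W = -11 (W = -1*11 = -11)
(p(j(6)) - 270)*(-33/11 + W/169) = (6 - 270)*(-33/11 - 11/169) = -264*(-33*1/11 - 11*1/169) = -264*(-3 - 11/169) = -264*(-518/169) = 136752/169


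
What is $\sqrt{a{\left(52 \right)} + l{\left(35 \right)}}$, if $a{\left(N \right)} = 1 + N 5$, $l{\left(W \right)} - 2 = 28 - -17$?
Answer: $2 \sqrt{77} \approx 17.55$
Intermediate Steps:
$l{\left(W \right)} = 47$ ($l{\left(W \right)} = 2 + \left(28 - -17\right) = 2 + \left(28 + 17\right) = 2 + 45 = 47$)
$a{\left(N \right)} = 1 + 5 N$
$\sqrt{a{\left(52 \right)} + l{\left(35 \right)}} = \sqrt{\left(1 + 5 \cdot 52\right) + 47} = \sqrt{\left(1 + 260\right) + 47} = \sqrt{261 + 47} = \sqrt{308} = 2 \sqrt{77}$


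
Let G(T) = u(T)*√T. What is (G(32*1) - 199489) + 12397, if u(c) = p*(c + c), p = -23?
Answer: -187092 - 5888*√2 ≈ -1.9542e+5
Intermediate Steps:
u(c) = -46*c (u(c) = -23*(c + c) = -46*c)
G(T) = -46*T^(3/2) (G(T) = (-46*T)*√T = -46*T^(3/2))
(G(32*1) - 199489) + 12397 = (-46*128*√2 - 199489) + 12397 = (-5888*√2 - 199489) + 12397 = (-199489 - 5888*√2) + 12397 = -187092 - 5888*√2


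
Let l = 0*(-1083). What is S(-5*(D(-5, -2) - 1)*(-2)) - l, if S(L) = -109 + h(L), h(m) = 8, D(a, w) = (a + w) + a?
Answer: -101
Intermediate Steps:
D(a, w) = w + 2*a
S(L) = -101 (S(L) = -109 + 8 = -101)
l = 0
S(-5*(D(-5, -2) - 1)*(-2)) - l = -101 - 1*0 = -101 + 0 = -101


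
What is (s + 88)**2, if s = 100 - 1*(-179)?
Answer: 134689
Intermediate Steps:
s = 279 (s = 100 + 179 = 279)
(s + 88)**2 = (279 + 88)**2 = 367**2 = 134689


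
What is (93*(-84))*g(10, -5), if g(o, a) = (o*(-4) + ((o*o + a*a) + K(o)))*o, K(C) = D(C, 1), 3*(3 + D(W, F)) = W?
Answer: -6666240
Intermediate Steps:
D(W, F) = -3 + W/3
K(C) = -3 + C/3
g(o, a) = o*(-3 + a² + o² - 11*o/3) (g(o, a) = (o*(-4) + ((o*o + a*a) + (-3 + o/3)))*o = (-4*o + ((o² + a²) + (-3 + o/3)))*o = (-4*o + ((a² + o²) + (-3 + o/3)))*o = (-4*o + (-3 + a² + o² + o/3))*o = (-3 + a² + o² - 11*o/3)*o = o*(-3 + a² + o² - 11*o/3))
(93*(-84))*g(10, -5) = (93*(-84))*((⅓)*10*(-9 - 11*10 + 3*(-5)² + 3*10²)) = -2604*10*(-9 - 110 + 3*25 + 3*100) = -2604*10*(-9 - 110 + 75 + 300) = -2604*10*256 = -7812*2560/3 = -6666240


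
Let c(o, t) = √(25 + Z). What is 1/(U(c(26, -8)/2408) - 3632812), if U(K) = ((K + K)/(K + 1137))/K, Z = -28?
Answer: (-√3 + 2737896*I)/(172*(-57827101388*I + 21121*√3)) ≈ -2.7527e-7 + 5.294e-23*I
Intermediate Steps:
c(o, t) = I*√3 (c(o, t) = √(25 - 28) = √(-3) = I*√3)
U(K) = 2/(1137 + K) (U(K) = ((2*K)/(1137 + K))/K = (2*K/(1137 + K))/K = 2/(1137 + K))
1/(U(c(26, -8)/2408) - 3632812) = 1/(2/(1137 + (I*√3)/2408) - 3632812) = 1/(2/(1137 + (I*√3)*(1/2408)) - 3632812) = 1/(2/(1137 + I*√3/2408) - 3632812) = 1/(-3632812 + 2/(1137 + I*√3/2408))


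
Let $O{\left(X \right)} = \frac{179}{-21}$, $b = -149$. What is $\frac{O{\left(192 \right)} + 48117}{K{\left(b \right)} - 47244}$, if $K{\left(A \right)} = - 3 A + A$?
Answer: $- \frac{505139}{492933} \approx -1.0248$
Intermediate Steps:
$O{\left(X \right)} = - \frac{179}{21}$ ($O{\left(X \right)} = 179 \left(- \frac{1}{21}\right) = - \frac{179}{21}$)
$K{\left(A \right)} = - 2 A$
$\frac{O{\left(192 \right)} + 48117}{K{\left(b \right)} - 47244} = \frac{- \frac{179}{21} + 48117}{\left(-2\right) \left(-149\right) - 47244} = \frac{1010278}{21 \left(298 - 47244\right)} = \frac{1010278}{21 \left(-46946\right)} = \frac{1010278}{21} \left(- \frac{1}{46946}\right) = - \frac{505139}{492933}$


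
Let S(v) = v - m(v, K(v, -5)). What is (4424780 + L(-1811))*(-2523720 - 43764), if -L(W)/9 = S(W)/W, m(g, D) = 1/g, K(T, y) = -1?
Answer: -37259364699920847600/3279721 ≈ -1.1361e+13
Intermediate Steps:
S(v) = v - 1/v
L(W) = -9*(W - 1/W)/W
(4424780 + L(-1811))*(-2523720 - 43764) = (4424780 + (-9 + 9/(-1811)²))*(-2523720 - 43764) = (4424780 + (-9 + 9*(1/3279721)))*(-2567484) = (4424780 + (-9 + 9/3279721))*(-2567484) = (4424780 - 29517480/3279721)*(-2567484) = (14512014368900/3279721)*(-2567484) = -37259364699920847600/3279721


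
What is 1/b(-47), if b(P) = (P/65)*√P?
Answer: 65*I*√47/2209 ≈ 0.20173*I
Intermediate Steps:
b(P) = P^(3/2)/65 (b(P) = (P*(1/65))*√P = (P/65)*√P = P^(3/2)/65)
1/b(-47) = 1/((-47)^(3/2)/65) = 1/((-47*I*√47)/65) = 1/(-47*I*√47/65) = 65*I*√47/2209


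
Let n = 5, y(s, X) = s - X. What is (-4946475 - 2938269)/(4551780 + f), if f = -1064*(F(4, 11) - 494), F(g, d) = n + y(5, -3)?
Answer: -1971186/1265891 ≈ -1.5572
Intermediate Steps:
F(g, d) = 13 (F(g, d) = 5 + (5 - 1*(-3)) = 5 + (5 + 3) = 5 + 8 = 13)
f = 511784 (f = -1064*(13 - 494) = -1064*(-481) = 511784)
(-4946475 - 2938269)/(4551780 + f) = (-4946475 - 2938269)/(4551780 + 511784) = -7884744/5063564 = -7884744*1/5063564 = -1971186/1265891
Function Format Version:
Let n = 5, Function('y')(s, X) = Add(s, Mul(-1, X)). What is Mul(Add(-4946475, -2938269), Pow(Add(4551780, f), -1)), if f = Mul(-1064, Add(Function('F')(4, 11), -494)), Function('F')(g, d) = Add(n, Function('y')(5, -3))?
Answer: Rational(-1971186, 1265891) ≈ -1.5572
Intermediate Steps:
Function('F')(g, d) = 13 (Function('F')(g, d) = Add(5, Add(5, Mul(-1, -3))) = Add(5, Add(5, 3)) = Add(5, 8) = 13)
f = 511784 (f = Mul(-1064, Add(13, -494)) = Mul(-1064, -481) = 511784)
Mul(Add(-4946475, -2938269), Pow(Add(4551780, f), -1)) = Mul(Add(-4946475, -2938269), Pow(Add(4551780, 511784), -1)) = Mul(-7884744, Pow(5063564, -1)) = Mul(-7884744, Rational(1, 5063564)) = Rational(-1971186, 1265891)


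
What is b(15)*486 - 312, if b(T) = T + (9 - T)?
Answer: 4062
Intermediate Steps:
b(T) = 9
b(15)*486 - 312 = 9*486 - 312 = 4374 - 312 = 4062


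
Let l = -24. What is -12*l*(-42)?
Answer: -12096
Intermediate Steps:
-12*l*(-42) = -12*(-24)*(-42) = 288*(-42) = -12096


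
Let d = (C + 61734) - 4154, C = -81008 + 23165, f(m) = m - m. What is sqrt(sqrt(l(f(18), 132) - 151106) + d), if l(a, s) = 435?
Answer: sqrt(-263 + I*sqrt(150671)) ≈ 10.146 + 19.129*I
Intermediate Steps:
f(m) = 0
C = -57843
d = -263 (d = (-57843 + 61734) - 4154 = 3891 - 4154 = -263)
sqrt(sqrt(l(f(18), 132) - 151106) + d) = sqrt(sqrt(435 - 151106) - 263) = sqrt(sqrt(-150671) - 263) = sqrt(I*sqrt(150671) - 263) = sqrt(-263 + I*sqrt(150671))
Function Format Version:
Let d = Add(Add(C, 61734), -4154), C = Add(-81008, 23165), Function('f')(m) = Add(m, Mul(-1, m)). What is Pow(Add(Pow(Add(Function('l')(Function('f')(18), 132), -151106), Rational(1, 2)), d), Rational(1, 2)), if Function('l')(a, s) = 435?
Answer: Pow(Add(-263, Mul(I, Pow(150671, Rational(1, 2)))), Rational(1, 2)) ≈ Add(10.146, Mul(19.129, I))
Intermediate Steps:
Function('f')(m) = 0
C = -57843
d = -263 (d = Add(Add(-57843, 61734), -4154) = Add(3891, -4154) = -263)
Pow(Add(Pow(Add(Function('l')(Function('f')(18), 132), -151106), Rational(1, 2)), d), Rational(1, 2)) = Pow(Add(Pow(Add(435, -151106), Rational(1, 2)), -263), Rational(1, 2)) = Pow(Add(Pow(-150671, Rational(1, 2)), -263), Rational(1, 2)) = Pow(Add(Mul(I, Pow(150671, Rational(1, 2))), -263), Rational(1, 2)) = Pow(Add(-263, Mul(I, Pow(150671, Rational(1, 2)))), Rational(1, 2))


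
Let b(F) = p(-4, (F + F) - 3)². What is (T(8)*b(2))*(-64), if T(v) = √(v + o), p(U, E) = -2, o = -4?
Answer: -512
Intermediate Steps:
T(v) = √(-4 + v) (T(v) = √(v - 4) = √(-4 + v))
b(F) = 4 (b(F) = (-2)² = 4)
(T(8)*b(2))*(-64) = (√(-4 + 8)*4)*(-64) = (√4*4)*(-64) = (2*4)*(-64) = 8*(-64) = -512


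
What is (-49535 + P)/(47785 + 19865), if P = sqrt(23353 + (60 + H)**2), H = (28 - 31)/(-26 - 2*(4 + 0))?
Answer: -9907/13530 + sqrt(31169917)/2300100 ≈ -0.72980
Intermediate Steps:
H = 3/34 (H = -3/(-26 - 2*4) = -3/(-26 - 8) = -3/(-34) = -3*(-1/34) = 3/34 ≈ 0.088235)
P = sqrt(31169917)/34 (P = sqrt(23353 + (60 + 3/34)**2) = sqrt(23353 + (2043/34)**2) = sqrt(23353 + 4173849/1156) = sqrt(31169917/1156) = sqrt(31169917)/34 ≈ 164.21)
(-49535 + P)/(47785 + 19865) = (-49535 + sqrt(31169917)/34)/(47785 + 19865) = (-49535 + sqrt(31169917)/34)/67650 = (-49535 + sqrt(31169917)/34)*(1/67650) = -9907/13530 + sqrt(31169917)/2300100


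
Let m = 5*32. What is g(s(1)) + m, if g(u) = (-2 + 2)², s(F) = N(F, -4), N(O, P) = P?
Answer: 160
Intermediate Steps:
m = 160
s(F) = -4
g(u) = 0 (g(u) = 0² = 0)
g(s(1)) + m = 0 + 160 = 160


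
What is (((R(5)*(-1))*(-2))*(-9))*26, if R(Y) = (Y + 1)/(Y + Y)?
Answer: -1404/5 ≈ -280.80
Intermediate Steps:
R(Y) = (1 + Y)/(2*Y) (R(Y) = (1 + Y)/((2*Y)) = (1 + Y)*(1/(2*Y)) = (1 + Y)/(2*Y))
(((R(5)*(-1))*(-2))*(-9))*26 = (((((½)*(1 + 5)/5)*(-1))*(-2))*(-9))*26 = (((((½)*(⅕)*6)*(-1))*(-2))*(-9))*26 = ((((⅗)*(-1))*(-2))*(-9))*26 = (-⅗*(-2)*(-9))*26 = ((6/5)*(-9))*26 = -54/5*26 = -1404/5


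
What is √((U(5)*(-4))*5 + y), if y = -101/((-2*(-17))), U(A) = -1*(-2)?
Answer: I*√49674/34 ≈ 6.5552*I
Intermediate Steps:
U(A) = 2
y = -101/34 ≈ -2.9706
√((U(5)*(-4))*5 + y) = √((2*(-4))*5 - 101/34) = √(-8*5 - 101/34) = √(-40 - 101/34) = √(-1461/34) = I*√49674/34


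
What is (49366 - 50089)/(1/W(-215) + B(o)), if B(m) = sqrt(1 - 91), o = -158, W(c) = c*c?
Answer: 33420675*I/(-I + 138675*sqrt(10)) ≈ -0.00017379 + 76.211*I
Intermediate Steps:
W(c) = c**2
B(m) = 3*I*sqrt(10) (B(m) = sqrt(-90) = 3*I*sqrt(10))
(49366 - 50089)/(1/W(-215) + B(o)) = (49366 - 50089)/(1/((-215)**2) + 3*I*sqrt(10)) = -723/(1/46225 + 3*I*sqrt(10))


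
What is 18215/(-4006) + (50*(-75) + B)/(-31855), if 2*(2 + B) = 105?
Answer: -282709314/63805565 ≈ -4.4308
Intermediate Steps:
B = 101/2 (B = -2 + (½)*105 = -2 + 105/2 = 101/2 ≈ 50.500)
18215/(-4006) + (50*(-75) + B)/(-31855) = 18215/(-4006) + (50*(-75) + 101/2)/(-31855) = 18215*(-1/4006) + (-3750 + 101/2)*(-1/31855) = -18215/4006 - 7399/2*(-1/31855) = -18215/4006 + 7399/63710 = -282709314/63805565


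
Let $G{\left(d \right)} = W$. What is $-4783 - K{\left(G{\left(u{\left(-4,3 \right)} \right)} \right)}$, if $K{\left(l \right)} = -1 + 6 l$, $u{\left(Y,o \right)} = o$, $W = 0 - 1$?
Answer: $-4776$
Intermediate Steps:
$W = -1$
$G{\left(d \right)} = -1$
$-4783 - K{\left(G{\left(u{\left(-4,3 \right)} \right)} \right)} = -4783 - \left(-1 + 6 \left(-1\right)\right) = -4783 - \left(-1 - 6\right) = -4783 - -7 = -4783 + 7 = -4776$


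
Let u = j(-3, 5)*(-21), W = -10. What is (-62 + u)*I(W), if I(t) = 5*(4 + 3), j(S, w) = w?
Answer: -5845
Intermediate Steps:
I(t) = 35 (I(t) = 5*7 = 35)
u = -105 (u = 5*(-21) = -105)
(-62 + u)*I(W) = (-62 - 105)*35 = -167*35 = -5845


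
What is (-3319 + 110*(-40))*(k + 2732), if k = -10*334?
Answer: 4693152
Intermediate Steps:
k = -3340
(-3319 + 110*(-40))*(k + 2732) = (-3319 + 110*(-40))*(-3340 + 2732) = (-3319 - 4400)*(-608) = -7719*(-608) = 4693152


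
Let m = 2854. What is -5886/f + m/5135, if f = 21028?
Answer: 14894651/53989390 ≈ 0.27588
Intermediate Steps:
-5886/f + m/5135 = -5886/21028 + 2854/5135 = -5886*1/21028 + 2854*(1/5135) = -2943/10514 + 2854/5135 = 14894651/53989390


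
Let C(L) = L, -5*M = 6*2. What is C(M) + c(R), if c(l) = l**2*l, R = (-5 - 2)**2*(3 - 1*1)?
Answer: 4705948/5 ≈ 9.4119e+5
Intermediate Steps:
M = -12/5 (M = -6*2/5 = -1/5*12 = -12/5 ≈ -2.4000)
R = 98 (R = (-7)**2*(3 - 1) = 49*2 = 98)
c(l) = l**3
C(M) + c(R) = -12/5 + 98**3 = -12/5 + 941192 = 4705948/5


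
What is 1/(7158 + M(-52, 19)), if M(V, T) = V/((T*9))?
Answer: 171/1223966 ≈ 0.00013971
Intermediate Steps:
M(V, T) = V/(9*T) (M(V, T) = V/((9*T)) = V*(1/(9*T)) = V/(9*T))
1/(7158 + M(-52, 19)) = 1/(7158 + (1/9)*(-52)/19) = 1/(7158 + (1/9)*(-52)*(1/19)) = 1/(7158 - 52/171) = 1/(1223966/171) = 171/1223966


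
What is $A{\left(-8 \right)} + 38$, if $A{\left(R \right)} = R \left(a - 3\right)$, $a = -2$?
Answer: $78$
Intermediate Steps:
$A{\left(R \right)} = - 5 R$ ($A{\left(R \right)} = R \left(-2 - 3\right) = R \left(-5\right) = - 5 R$)
$A{\left(-8 \right)} + 38 = \left(-5\right) \left(-8\right) + 38 = 40 + 38 = 78$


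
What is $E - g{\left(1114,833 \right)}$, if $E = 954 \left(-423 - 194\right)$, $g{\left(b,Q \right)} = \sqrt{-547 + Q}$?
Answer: $-588618 - \sqrt{286} \approx -5.8864 \cdot 10^{5}$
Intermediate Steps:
$E = -588618$ ($E = 954 \left(-617\right) = -588618$)
$E - g{\left(1114,833 \right)} = -588618 - \sqrt{-547 + 833} = -588618 - \sqrt{286}$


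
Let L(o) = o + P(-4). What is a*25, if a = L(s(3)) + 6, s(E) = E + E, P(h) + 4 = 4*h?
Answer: -200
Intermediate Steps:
P(h) = -4 + 4*h
s(E) = 2*E
L(o) = -20 + o (L(o) = o + (-4 + 4*(-4)) = o + (-4 - 16) = o - 20 = -20 + o)
a = -8 (a = (-20 + 2*3) + 6 = (-20 + 6) + 6 = -14 + 6 = -8)
a*25 = -8*25 = -200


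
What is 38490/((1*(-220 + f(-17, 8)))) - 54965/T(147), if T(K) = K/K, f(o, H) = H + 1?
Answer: -11636105/211 ≈ -55147.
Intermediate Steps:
f(o, H) = 1 + H
T(K) = 1
38490/((1*(-220 + f(-17, 8)))) - 54965/T(147) = 38490/((1*(-220 + (1 + 8)))) - 54965/1 = 38490/((1*(-220 + 9))) - 54965*1 = 38490/((1*(-211))) - 54965 = 38490/(-211) - 54965 = 38490*(-1/211) - 54965 = -38490/211 - 54965 = -11636105/211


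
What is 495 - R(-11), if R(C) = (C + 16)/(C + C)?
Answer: 10895/22 ≈ 495.23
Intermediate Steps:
R(C) = (16 + C)/(2*C) (R(C) = (16 + C)/((2*C)) = (1/(2*C))*(16 + C) = (16 + C)/(2*C))
495 - R(-11) = 495 - (16 - 11)/(2*(-11)) = 495 - (-1)*5/(2*11) = 495 - 1*(-5/22) = 495 + 5/22 = 10895/22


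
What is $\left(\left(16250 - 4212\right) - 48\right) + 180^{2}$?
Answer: $44390$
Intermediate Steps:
$\left(\left(16250 - 4212\right) - 48\right) + 180^{2} = \left(\left(16250 - 4212\right) + \left(-60 + 12\right)\right) + 32400 = \left(12038 - 48\right) + 32400 = 11990 + 32400 = 44390$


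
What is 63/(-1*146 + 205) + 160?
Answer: 9503/59 ≈ 161.07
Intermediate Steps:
63/(-1*146 + 205) + 160 = 63/(-146 + 205) + 160 = 63/59 + 160 = 9503/59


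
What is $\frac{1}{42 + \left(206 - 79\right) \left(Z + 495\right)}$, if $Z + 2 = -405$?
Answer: $\frac{1}{11218} \approx 8.9142 \cdot 10^{-5}$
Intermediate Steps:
$Z = -407$ ($Z = -2 - 405 = -407$)
$\frac{1}{42 + \left(206 - 79\right) \left(Z + 495\right)} = \frac{1}{42 + \left(206 - 79\right) \left(-407 + 495\right)} = \frac{1}{42 + 127 \cdot 88} = \frac{1}{42 + 11176} = \frac{1}{11218}$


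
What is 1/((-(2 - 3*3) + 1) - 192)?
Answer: -1/184 ≈ -0.0054348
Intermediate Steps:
1/((-(2 - 3*3) + 1) - 192) = 1/((-(2 - 9) + 1) - 192) = 1/((-1*(-7) + 1) - 192) = 1/((7 + 1) - 192) = 1/(8 - 192) = 1/(-184) = -1/184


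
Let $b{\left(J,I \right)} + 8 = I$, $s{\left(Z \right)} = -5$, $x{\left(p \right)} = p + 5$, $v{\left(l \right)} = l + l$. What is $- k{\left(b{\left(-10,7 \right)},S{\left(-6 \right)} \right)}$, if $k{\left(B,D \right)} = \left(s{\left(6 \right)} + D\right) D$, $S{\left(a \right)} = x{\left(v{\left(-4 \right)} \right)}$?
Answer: $-24$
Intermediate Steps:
$v{\left(l \right)} = 2 l$
$x{\left(p \right)} = 5 + p$
$b{\left(J,I \right)} = -8 + I$
$S{\left(a \right)} = -3$ ($S{\left(a \right)} = 5 + 2 \left(-4\right) = 5 - 8 = -3$)
$k{\left(B,D \right)} = D \left(-5 + D\right)$ ($k{\left(B,D \right)} = \left(-5 + D\right) D = D \left(-5 + D\right)$)
$- k{\left(b{\left(-10,7 \right)},S{\left(-6 \right)} \right)} = - \left(-3\right) \left(-5 - 3\right) = - \left(-3\right) \left(-8\right) = \left(-1\right) 24 = -24$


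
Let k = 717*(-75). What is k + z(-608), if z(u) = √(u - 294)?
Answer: -53775 + I*√902 ≈ -53775.0 + 30.033*I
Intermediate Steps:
k = -53775
z(u) = √(-294 + u)
k + z(-608) = -53775 + √(-294 - 608) = -53775 + √(-902) = -53775 + I*√902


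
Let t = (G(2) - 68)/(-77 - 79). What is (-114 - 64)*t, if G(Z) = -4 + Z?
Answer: -3115/39 ≈ -79.872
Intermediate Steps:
t = 35/78 (t = ((-4 + 2) - 68)/(-77 - 79) = (-2 - 68)/(-156) = -70*(-1/156) = 35/78 ≈ 0.44872)
(-114 - 64)*t = (-114 - 64)*(35/78) = -178*35/78 = -3115/39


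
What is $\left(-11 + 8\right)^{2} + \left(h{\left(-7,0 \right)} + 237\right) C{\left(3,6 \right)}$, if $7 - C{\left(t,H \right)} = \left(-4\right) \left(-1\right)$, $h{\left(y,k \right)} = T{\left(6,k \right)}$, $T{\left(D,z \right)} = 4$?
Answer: $732$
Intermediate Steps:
$h{\left(y,k \right)} = 4$
$C{\left(t,H \right)} = 3$ ($C{\left(t,H \right)} = 7 - \left(-4\right) \left(-1\right) = 7 - 4 = 3$)
$\left(-11 + 8\right)^{2} + \left(h{\left(-7,0 \right)} + 237\right) C{\left(3,6 \right)} = \left(-11 + 8\right)^{2} + \left(4 + 237\right) 3 = \left(-3\right)^{2} + 241 \cdot 3 = 9 + 723 = 732$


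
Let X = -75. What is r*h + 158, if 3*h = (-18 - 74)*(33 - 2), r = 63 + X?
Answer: 11566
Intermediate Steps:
r = -12 (r = 63 - 75 = -12)
h = -2852/3 (h = ((-18 - 74)*(33 - 2))/3 = (-92*31)/3 = (⅓)*(-2852) = -2852/3 ≈ -950.67)
r*h + 158 = -12*(-2852/3) + 158 = 11408 + 158 = 11566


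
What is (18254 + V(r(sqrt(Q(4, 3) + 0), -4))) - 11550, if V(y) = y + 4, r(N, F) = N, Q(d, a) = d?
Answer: 6710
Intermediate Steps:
V(y) = 4 + y
(18254 + V(r(sqrt(Q(4, 3) + 0), -4))) - 11550 = (18254 + (4 + sqrt(4 + 0))) - 11550 = (18254 + (4 + sqrt(4))) - 11550 = (18254 + (4 + 2)) - 11550 = (18254 + 6) - 11550 = 18260 - 11550 = 6710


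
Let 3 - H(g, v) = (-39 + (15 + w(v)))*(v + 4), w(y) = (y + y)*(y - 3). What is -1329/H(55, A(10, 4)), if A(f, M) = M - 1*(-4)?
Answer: 443/223 ≈ 1.9865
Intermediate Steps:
w(y) = 2*y*(-3 + y) (w(y) = (2*y)*(-3 + y) = 2*y*(-3 + y))
A(f, M) = 4 + M (A(f, M) = M + 4 = 4 + M)
H(g, v) = 3 - (-24 + 2*v*(-3 + v))*(4 + v) (H(g, v) = 3 - (-39 + (15 + 2*v*(-3 + v)))*(v + 4) = 3 - (-24 + 2*v*(-3 + v))*(4 + v))
-1329/H(55, A(10, 4)) = -1329/(99 - 2*(4 + 4)² - 2*(4 + 4)³ + 48*(4 + 4)) = -1329/(99 - 2*8² - 2*8³ + 48*8) = -1329/(99 - 2*64 - 2*512 + 384) = -1329/(99 - 128 - 1024 + 384) = -1329/(-669) = -1329*(-1/669) = 443/223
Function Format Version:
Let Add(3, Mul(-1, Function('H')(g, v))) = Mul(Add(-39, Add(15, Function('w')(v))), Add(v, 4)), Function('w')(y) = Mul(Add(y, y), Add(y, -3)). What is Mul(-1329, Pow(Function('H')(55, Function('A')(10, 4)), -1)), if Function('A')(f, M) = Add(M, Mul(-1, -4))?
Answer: Rational(443, 223) ≈ 1.9865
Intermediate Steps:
Function('w')(y) = Mul(2, y, Add(-3, y)) (Function('w')(y) = Mul(Mul(2, y), Add(-3, y)) = Mul(2, y, Add(-3, y)))
Function('A')(f, M) = Add(4, M) (Function('A')(f, M) = Add(M, 4) = Add(4, M))
Function('H')(g, v) = Add(3, Mul(-1, Add(-24, Mul(2, v, Add(-3, v))), Add(4, v))) (Function('H')(g, v) = Add(3, Mul(-1, Mul(Add(-39, Add(15, Mul(2, v, Add(-3, v)))), Add(v, 4)))) = Add(3, Mul(-1, Mul(Add(-24, Mul(2, v, Add(-3, v))), Add(4, v)))) = Add(3, Mul(-1, Add(-24, Mul(2, v, Add(-3, v))), Add(4, v))))
Mul(-1329, Pow(Function('H')(55, Function('A')(10, 4)), -1)) = Mul(-1329, Pow(Add(99, Mul(-2, Pow(Add(4, 4), 2)), Mul(-2, Pow(Add(4, 4), 3)), Mul(48, Add(4, 4))), -1)) = Mul(-1329, Pow(Add(99, Mul(-2, Pow(8, 2)), Mul(-2, Pow(8, 3)), Mul(48, 8)), -1)) = Mul(-1329, Pow(Add(99, Mul(-2, 64), Mul(-2, 512), 384), -1)) = Mul(-1329, Pow(Add(99, -128, -1024, 384), -1)) = Mul(-1329, Pow(-669, -1)) = Mul(-1329, Rational(-1, 669)) = Rational(443, 223)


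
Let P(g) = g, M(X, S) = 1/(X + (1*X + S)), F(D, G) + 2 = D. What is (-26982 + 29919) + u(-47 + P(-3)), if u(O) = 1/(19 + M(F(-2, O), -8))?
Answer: 889927/303 ≈ 2937.1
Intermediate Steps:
F(D, G) = -2 + D
M(X, S) = 1/(S + 2*X) (M(X, S) = 1/(X + (X + S)) = 1/(X + (S + X)) = 1/(S + 2*X))
u(O) = 16/303 (u(O) = 1/(19 + 1/(-8 + 2*(-2 - 2))) = 1/(19 + 1/(-8 + 2*(-4))) = 1/(19 + 1/(-8 - 8)) = 1/(19 + 1/(-16)) = 1/(19 - 1/16) = 1/(303/16) = 16/303)
(-26982 + 29919) + u(-47 + P(-3)) = (-26982 + 29919) + 16/303 = 2937 + 16/303 = 889927/303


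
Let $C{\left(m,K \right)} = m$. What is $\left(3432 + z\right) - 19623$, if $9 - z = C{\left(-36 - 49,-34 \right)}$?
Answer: $-16097$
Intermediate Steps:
$z = 94$ ($z = 9 - \left(-36 - 49\right) = 9 - -85 = 9 + 85 = 94$)
$\left(3432 + z\right) - 19623 = \left(3432 + 94\right) - 19623 = 3526 - 19623 = -16097$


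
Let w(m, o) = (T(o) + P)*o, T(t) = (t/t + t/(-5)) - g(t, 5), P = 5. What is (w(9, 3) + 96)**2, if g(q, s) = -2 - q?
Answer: 404496/25 ≈ 16180.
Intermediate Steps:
T(t) = 3 + 4*t/5 (T(t) = (t/t + t/(-5)) - (-2 - t) = (1 + t*(-1/5)) + (2 + t) = (1 - t/5) + (2 + t) = 3 + 4*t/5)
w(m, o) = o*(8 + 4*o/5) (w(m, o) = ((3 + 4*o/5) + 5)*o = (8 + 4*o/5)*o = o*(8 + 4*o/5))
(w(9, 3) + 96)**2 = ((4/5)*3*(10 + 3) + 96)**2 = ((4/5)*3*13 + 96)**2 = (156/5 + 96)**2 = (636/5)**2 = 404496/25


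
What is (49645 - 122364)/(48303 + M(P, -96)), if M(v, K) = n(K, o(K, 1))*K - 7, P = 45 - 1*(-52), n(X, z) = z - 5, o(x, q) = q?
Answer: -72719/48680 ≈ -1.4938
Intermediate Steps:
n(X, z) = -5 + z
P = 97 (P = 45 + 52 = 97)
M(v, K) = -7 - 4*K (M(v, K) = (-5 + 1)*K - 7 = -4*K - 7 = -7 - 4*K)
(49645 - 122364)/(48303 + M(P, -96)) = (49645 - 122364)/(48303 + (-7 - 4*(-96))) = -72719/(48303 + (-7 + 384)) = -72719/(48303 + 377) = -72719/48680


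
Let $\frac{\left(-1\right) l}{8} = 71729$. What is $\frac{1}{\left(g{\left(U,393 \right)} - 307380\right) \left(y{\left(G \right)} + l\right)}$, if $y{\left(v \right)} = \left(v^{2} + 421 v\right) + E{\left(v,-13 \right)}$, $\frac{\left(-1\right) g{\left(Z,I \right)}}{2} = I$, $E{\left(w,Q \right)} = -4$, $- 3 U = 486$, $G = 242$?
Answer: $\frac{1}{127392742740} \approx 7.8497 \cdot 10^{-12}$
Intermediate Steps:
$U = -162$ ($U = \left(- \frac{1}{3}\right) 486 = -162$)
$g{\left(Z,I \right)} = - 2 I$
$l = -573832$ ($l = \left(-8\right) 71729 = -573832$)
$y{\left(v \right)} = -4 + v^{2} + 421 v$ ($y{\left(v \right)} = \left(v^{2} + 421 v\right) - 4 = -4 + v^{2} + 421 v$)
$\frac{1}{\left(g{\left(U,393 \right)} - 307380\right) \left(y{\left(G \right)} + l\right)} = \frac{1}{\left(\left(-2\right) 393 - 307380\right) \left(\left(-4 + 242^{2} + 421 \cdot 242\right) - 573832\right)} = \frac{1}{\left(-786 - 307380\right) \left(\left(-4 + 58564 + 101882\right) - 573832\right)} = \frac{1}{\left(-308166\right) \left(160442 - 573832\right)} = \frac{1}{\left(-308166\right) \left(-413390\right)} = \frac{1}{127392742740}$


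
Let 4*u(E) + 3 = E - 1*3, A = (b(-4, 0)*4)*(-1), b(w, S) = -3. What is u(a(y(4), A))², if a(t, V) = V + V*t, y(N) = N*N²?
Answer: 149769/4 ≈ 37442.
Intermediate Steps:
A = 12 (A = -3*4*(-1) = -12*(-1) = 12)
y(N) = N³
u(E) = -3/2 + E/4 (u(E) = -¾ + (E - 1*3)/4 = -¾ + (E - 3)/4 = -¾ + (-3 + E)/4 = -¾ + (-¾ + E/4) = -3/2 + E/4)
u(a(y(4), A))² = (-3/2 + (12*(1 + 4³))/4)² = (-3/2 + (12*(1 + 64))/4)² = (-3/2 + (12*65)/4)² = (-3/2 + (¼)*780)² = (-3/2 + 195)² = (387/2)² = 149769/4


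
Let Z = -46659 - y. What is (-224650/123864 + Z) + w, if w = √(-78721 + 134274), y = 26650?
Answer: -4540285313/61932 + √55553 ≈ -73075.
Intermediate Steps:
w = √55553 ≈ 235.70
Z = -73309 (Z = -46659 - 1*26650 = -46659 - 26650 = -73309)
(-224650/123864 + Z) + w = (-224650/123864 - 73309) + √55553 = (-224650*1/123864 - 73309) + √55553 = (-112325/61932 - 73309) + √55553 = -4540285313/61932 + √55553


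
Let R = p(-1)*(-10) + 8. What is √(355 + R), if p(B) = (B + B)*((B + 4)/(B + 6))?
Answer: 5*√15 ≈ 19.365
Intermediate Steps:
p(B) = 2*B*(4 + B)/(6 + B) (p(B) = (2*B)*((4 + B)/(6 + B)) = 2*B*(4 + B)/(6 + B))
R = 20 (R = (2*(-1)*(4 - 1)/(6 - 1))*(-10) + 8 = (2*(-1)*3/5)*(-10) + 8 = (2*(-1)*(⅕)*3)*(-10) + 8 = -6/5*(-10) + 8 = 12 + 8 = 20)
√(355 + R) = √(355 + 20) = √375 = 5*√15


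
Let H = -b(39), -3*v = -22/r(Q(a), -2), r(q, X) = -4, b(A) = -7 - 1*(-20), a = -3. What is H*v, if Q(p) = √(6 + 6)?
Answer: 143/6 ≈ 23.833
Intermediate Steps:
Q(p) = 2*√3 (Q(p) = √12 = 2*√3)
b(A) = 13 (b(A) = -7 + 20 = 13)
v = -11/6 (v = -(-22)/(3*(-4)) = -(-22)*(-1)/(3*4) = -⅓*11/2 = -11/6 ≈ -1.8333)
H = -13 (H = -1*13 = -13)
H*v = -13*(-11/6) = 143/6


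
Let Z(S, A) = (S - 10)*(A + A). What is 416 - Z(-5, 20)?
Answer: 1016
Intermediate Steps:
Z(S, A) = 2*A*(-10 + S) (Z(S, A) = (-10 + S)*(2*A) = 2*A*(-10 + S))
416 - Z(-5, 20) = 416 - 2*20*(-10 - 5) = 416 - 2*20*(-15) = 416 - 1*(-600) = 416 + 600 = 1016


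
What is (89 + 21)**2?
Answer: 12100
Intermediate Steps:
(89 + 21)**2 = 110**2 = 12100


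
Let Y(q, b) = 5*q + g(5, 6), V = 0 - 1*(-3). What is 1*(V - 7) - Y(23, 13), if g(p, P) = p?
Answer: -124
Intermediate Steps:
V = 3 (V = 0 + 3 = 3)
Y(q, b) = 5 + 5*q (Y(q, b) = 5*q + 5 = 5 + 5*q)
1*(V - 7) - Y(23, 13) = 1*(3 - 7) - (5 + 5*23) = 1*(-4) - (5 + 115) = -4 - 1*120 = -4 - 120 = -124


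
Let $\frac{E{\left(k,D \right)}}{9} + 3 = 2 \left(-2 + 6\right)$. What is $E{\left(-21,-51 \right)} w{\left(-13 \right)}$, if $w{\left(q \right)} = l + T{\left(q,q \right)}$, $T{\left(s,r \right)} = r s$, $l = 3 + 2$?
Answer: $7830$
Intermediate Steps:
$l = 5$
$E{\left(k,D \right)} = 45$ ($E{\left(k,D \right)} = -27 + 9 \cdot 2 \left(-2 + 6\right) = -27 + 9 \cdot 2 \cdot 4 = -27 + 9 \cdot 8 = -27 + 72 = 45$)
$w{\left(q \right)} = 5 + q^{2}$ ($w{\left(q \right)} = 5 + q q = 5 + q^{2}$)
$E{\left(-21,-51 \right)} w{\left(-13 \right)} = 45 \left(5 + \left(-13\right)^{2}\right) = 45 \left(5 + 169\right) = 45 \cdot 174 = 7830$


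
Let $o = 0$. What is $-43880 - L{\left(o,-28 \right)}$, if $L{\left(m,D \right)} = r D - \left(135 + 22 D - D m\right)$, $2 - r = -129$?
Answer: $-40693$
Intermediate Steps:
$r = 131$ ($r = 2 - -129 = 2 + 129 = 131$)
$L{\left(m,D \right)} = -135 + 109 D + D m$ ($L{\left(m,D \right)} = 131 D - \left(135 + 22 D - D m\right) = -135 + 109 D + D m$)
$-43880 - L{\left(o,-28 \right)} = -43880 - \left(-135 + 109 \left(-28\right) - 0\right) = -43880 - \left(-135 - 3052 + 0\right) = -43880 - -3187 = -43880 + 3187 = -40693$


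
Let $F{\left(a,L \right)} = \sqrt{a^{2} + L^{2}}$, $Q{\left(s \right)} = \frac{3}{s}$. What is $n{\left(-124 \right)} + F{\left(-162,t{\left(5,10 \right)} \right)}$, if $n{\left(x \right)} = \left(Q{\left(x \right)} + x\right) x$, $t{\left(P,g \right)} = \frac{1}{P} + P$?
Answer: $15379 + \frac{2 \sqrt{164194}}{5} \approx 15541.0$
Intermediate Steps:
$t{\left(P,g \right)} = P + \frac{1}{P}$
$F{\left(a,L \right)} = \sqrt{L^{2} + a^{2}}$
$n{\left(x \right)} = x \left(x + \frac{3}{x}\right)$ ($n{\left(x \right)} = \left(\frac{3}{x} + x\right) x = \left(x + \frac{3}{x}\right) x = x \left(x + \frac{3}{x}\right)$)
$n{\left(-124 \right)} + F{\left(-162,t{\left(5,10 \right)} \right)} = \left(3 + \left(-124\right)^{2}\right) + \sqrt{\left(5 + \frac{1}{5}\right)^{2} + \left(-162\right)^{2}} = \left(3 + 15376\right) + \sqrt{\left(5 + \frac{1}{5}\right)^{2} + 26244} = 15379 + \sqrt{\left(\frac{26}{5}\right)^{2} + 26244} = 15379 + \sqrt{\frac{676}{25} + 26244} = 15379 + \sqrt{\frac{656776}{25}} = 15379 + \frac{2 \sqrt{164194}}{5}$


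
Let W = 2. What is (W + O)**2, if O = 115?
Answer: 13689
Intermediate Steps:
(W + O)**2 = (2 + 115)**2 = 117**2 = 13689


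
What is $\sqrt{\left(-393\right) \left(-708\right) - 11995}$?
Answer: $\sqrt{266249} \approx 515.99$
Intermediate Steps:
$\sqrt{\left(-393\right) \left(-708\right) - 11995} = \sqrt{278244 - 11995} = \sqrt{266249}$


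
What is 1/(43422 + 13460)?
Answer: 1/56882 ≈ 1.7580e-5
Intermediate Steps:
1/(43422 + 13460) = 1/56882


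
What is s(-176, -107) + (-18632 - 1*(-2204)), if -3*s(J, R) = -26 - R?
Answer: -16455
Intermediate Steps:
s(J, R) = 26/3 + R/3 (s(J, R) = -(-26 - R)/3 = 26/3 + R/3)
s(-176, -107) + (-18632 - 1*(-2204)) = (26/3 + (1/3)*(-107)) + (-18632 - 1*(-2204)) = (26/3 - 107/3) + (-18632 + 2204) = -27 - 16428 = -16455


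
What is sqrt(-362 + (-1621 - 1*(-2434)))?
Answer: sqrt(451) ≈ 21.237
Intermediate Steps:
sqrt(-362 + (-1621 - 1*(-2434))) = sqrt(-362 + (-1621 + 2434)) = sqrt(-362 + 813) = sqrt(451)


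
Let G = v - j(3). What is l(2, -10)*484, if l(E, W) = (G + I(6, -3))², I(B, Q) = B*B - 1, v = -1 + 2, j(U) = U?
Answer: 527076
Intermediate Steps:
v = 1
I(B, Q) = -1 + B² (I(B, Q) = B² - 1 = -1 + B²)
G = -2 (G = 1 - 1*3 = 1 - 3 = -2)
l(E, W) = 1089 (l(E, W) = (-2 + (-1 + 6²))² = (-2 + (-1 + 36))² = (-2 + 35)² = 33² = 1089)
l(2, -10)*484 = 1089*484 = 527076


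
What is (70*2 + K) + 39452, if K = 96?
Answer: 39688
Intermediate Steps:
(70*2 + K) + 39452 = (70*2 + 96) + 39452 = (140 + 96) + 39452 = 236 + 39452 = 39688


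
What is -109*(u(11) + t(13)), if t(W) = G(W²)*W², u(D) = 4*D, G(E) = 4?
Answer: -78480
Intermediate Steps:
t(W) = 4*W²
-109*(u(11) + t(13)) = -109*(4*11 + 4*13²) = -109*(44 + 4*169) = -109*(44 + 676) = -109*720 = -78480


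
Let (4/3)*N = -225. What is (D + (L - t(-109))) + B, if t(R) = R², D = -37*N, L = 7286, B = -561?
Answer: 4351/4 ≈ 1087.8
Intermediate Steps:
N = -675/4 (N = (¾)*(-225) = -675/4 ≈ -168.75)
D = 24975/4 (D = -37*(-675/4) = 24975/4 ≈ 6243.8)
(D + (L - t(-109))) + B = (24975/4 + (7286 - 1*(-109)²)) - 561 = (24975/4 + (7286 - 1*11881)) - 561 = (24975/4 + (7286 - 11881)) - 561 = (24975/4 - 4595) - 561 = 6595/4 - 561 = 4351/4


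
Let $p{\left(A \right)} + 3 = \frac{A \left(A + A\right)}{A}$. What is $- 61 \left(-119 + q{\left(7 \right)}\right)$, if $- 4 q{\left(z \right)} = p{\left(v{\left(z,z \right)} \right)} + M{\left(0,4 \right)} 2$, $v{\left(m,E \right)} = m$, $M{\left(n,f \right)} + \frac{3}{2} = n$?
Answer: $7381$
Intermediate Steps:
$M{\left(n,f \right)} = - \frac{3}{2} + n$
$p{\left(A \right)} = -3 + 2 A$ ($p{\left(A \right)} = -3 + \frac{A \left(A + A\right)}{A} = -3 + \frac{A 2 A}{A} = -3 + \frac{2 A^{2}}{A} = -3 + 2 A$)
$q{\left(z \right)} = \frac{3}{2} - \frac{z}{2}$ ($q{\left(z \right)} = - \frac{\left(-3 + 2 z\right) + \left(- \frac{3}{2} + 0\right) 2}{4} = - \frac{\left(-3 + 2 z\right) - 3}{4} = - \frac{-6 + 2 z}{4} = \frac{3}{2} - \frac{z}{2}$)
$- 61 \left(-119 + q{\left(7 \right)}\right) = - 61 \left(-119 + \left(\frac{3}{2} - \frac{7}{2}\right)\right) = - 61 \left(-119 - 2\right) = \left(-61\right) \left(-121\right) = 7381$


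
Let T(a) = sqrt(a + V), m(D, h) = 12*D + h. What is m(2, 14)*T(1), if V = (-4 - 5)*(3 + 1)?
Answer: 38*I*sqrt(35) ≈ 224.81*I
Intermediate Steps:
m(D, h) = h + 12*D
V = -36 (V = -9*4 = -36)
T(a) = sqrt(-36 + a) (T(a) = sqrt(a - 36) = sqrt(-36 + a))
m(2, 14)*T(1) = (14 + 12*2)*sqrt(-36 + 1) = (14 + 24)*sqrt(-35) = 38*(I*sqrt(35)) = 38*I*sqrt(35)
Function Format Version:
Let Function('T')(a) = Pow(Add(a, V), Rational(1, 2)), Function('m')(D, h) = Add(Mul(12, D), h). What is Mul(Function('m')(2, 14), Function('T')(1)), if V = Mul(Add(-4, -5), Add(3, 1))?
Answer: Mul(38, I, Pow(35, Rational(1, 2))) ≈ Mul(224.81, I)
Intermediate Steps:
Function('m')(D, h) = Add(h, Mul(12, D))
V = -36 (V = Mul(-9, 4) = -36)
Function('T')(a) = Pow(Add(-36, a), Rational(1, 2)) (Function('T')(a) = Pow(Add(a, -36), Rational(1, 2)) = Pow(Add(-36, a), Rational(1, 2)))
Mul(Function('m')(2, 14), Function('T')(1)) = Mul(Add(14, Mul(12, 2)), Pow(Add(-36, 1), Rational(1, 2))) = Mul(Add(14, 24), Pow(-35, Rational(1, 2))) = Mul(38, Mul(I, Pow(35, Rational(1, 2)))) = Mul(38, I, Pow(35, Rational(1, 2)))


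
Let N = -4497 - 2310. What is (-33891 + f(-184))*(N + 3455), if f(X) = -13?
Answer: 113646208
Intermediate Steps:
N = -6807
(-33891 + f(-184))*(N + 3455) = (-33891 - 13)*(-6807 + 3455) = -33904*(-3352) = 113646208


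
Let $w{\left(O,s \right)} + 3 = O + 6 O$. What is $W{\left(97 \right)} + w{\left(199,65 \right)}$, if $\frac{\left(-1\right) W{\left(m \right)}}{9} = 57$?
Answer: $877$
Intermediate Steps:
$w{\left(O,s \right)} = -3 + 7 O$ ($w{\left(O,s \right)} = -3 + \left(O + 6 O\right) = -3 + 7 O$)
$W{\left(m \right)} = -513$ ($W{\left(m \right)} = \left(-9\right) 57 = -513$)
$W{\left(97 \right)} + w{\left(199,65 \right)} = -513 + \left(-3 + 7 \cdot 199\right) = -513 + \left(-3 + 1393\right) = -513 + 1390 = 877$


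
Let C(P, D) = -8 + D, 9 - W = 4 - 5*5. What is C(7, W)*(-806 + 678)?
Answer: -2816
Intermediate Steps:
W = 30 (W = 9 - (4 - 5*5) = 9 - (4 - 25) = 9 - 1*(-21) = 9 + 21 = 30)
C(7, W)*(-806 + 678) = (-8 + 30)*(-806 + 678) = 22*(-128) = -2816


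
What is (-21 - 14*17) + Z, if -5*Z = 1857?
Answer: -3152/5 ≈ -630.40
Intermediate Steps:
Z = -1857/5 (Z = -⅕*1857 = -1857/5 ≈ -371.40)
(-21 - 14*17) + Z = (-21 - 14*17) - 1857/5 = (-21 - 238) - 1857/5 = -259 - 1857/5 = -3152/5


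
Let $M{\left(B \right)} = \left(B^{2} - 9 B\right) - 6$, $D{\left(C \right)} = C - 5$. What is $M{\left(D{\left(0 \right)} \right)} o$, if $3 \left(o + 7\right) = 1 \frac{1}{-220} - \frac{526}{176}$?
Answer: $- \frac{28152}{55} \approx -511.85$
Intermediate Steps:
$D{\left(C \right)} = -5 + C$ ($D{\left(C \right)} = C - 5 = -5 + C$)
$M{\left(B \right)} = -6 + B^{2} - 9 B$
$o = - \frac{3519}{440}$ ($o = -7 + \frac{1 \frac{1}{-220} - \frac{526}{176}}{3} = -7 + \frac{1 \left(- \frac{1}{220}\right) - \frac{263}{88}}{3} = -7 + \frac{- \frac{1}{220} - \frac{263}{88}}{3} = -7 + \frac{1}{3} \left(- \frac{1317}{440}\right) = -7 - \frac{439}{440} = - \frac{3519}{440} \approx -7.9977$)
$M{\left(D{\left(0 \right)} \right)} o = \left(-6 + \left(-5 + 0\right)^{2} - 9 \left(-5 + 0\right)\right) \left(- \frac{3519}{440}\right) = \left(-6 + \left(-5\right)^{2} - -45\right) \left(- \frac{3519}{440}\right) = \left(-6 + 25 + 45\right) \left(- \frac{3519}{440}\right) = 64 \left(- \frac{3519}{440}\right) = - \frac{28152}{55}$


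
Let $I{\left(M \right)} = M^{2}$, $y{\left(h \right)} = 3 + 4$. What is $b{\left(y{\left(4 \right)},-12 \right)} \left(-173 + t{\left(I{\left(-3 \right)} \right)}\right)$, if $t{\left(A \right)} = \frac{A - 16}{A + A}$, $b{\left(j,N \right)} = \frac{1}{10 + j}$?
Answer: $- \frac{3121}{306} \approx -10.199$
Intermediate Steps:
$y{\left(h \right)} = 7$
$t{\left(A \right)} = \frac{-16 + A}{2 A}$
$b{\left(y{\left(4 \right)},-12 \right)} \left(-173 + t{\left(I{\left(-3 \right)} \right)}\right) = \frac{-173 + \frac{-16 + \left(-3\right)^{2}}{2 \left(-3\right)^{2}}}{10 + 7} = \frac{-173 + \frac{-16 + 9}{2 \cdot 9}}{17} = \frac{-173 + \frac{1}{2} \cdot \frac{1}{9} \left(-7\right)}{17} = \frac{-173 - \frac{7}{18}}{17} = \frac{1}{17} \left(- \frac{3121}{18}\right) = - \frac{3121}{306}$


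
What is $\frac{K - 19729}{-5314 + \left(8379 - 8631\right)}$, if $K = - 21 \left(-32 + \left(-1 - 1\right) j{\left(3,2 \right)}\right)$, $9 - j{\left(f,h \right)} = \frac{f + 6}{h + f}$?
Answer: $\frac{93773}{27830} \approx 3.3695$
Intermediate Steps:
$j{\left(f,h \right)} = 9 - \frac{6 + f}{f + h}$ ($j{\left(f,h \right)} = 9 - \frac{f + 6}{h + f} = 9 - \frac{6 + f}{f + h}$)
$K = \frac{4872}{5}$ ($K = - 21 \left(-32 + \left(-1 - 1\right) \frac{-6 + 8 \cdot 3 + 9 \cdot 2}{3 + 2}\right) = - 21 \left(-32 - 2 \frac{-6 + 24 + 18}{5}\right) = - 21 \left(-32 - 2 \cdot \frac{1}{5} \cdot 36\right) = - 21 \left(-32 - \frac{72}{5}\right) = \left(-21\right) \left(- \frac{232}{5}\right) = \frac{4872}{5} \approx 974.4$)
$\frac{K - 19729}{-5314 + \left(8379 - 8631\right)} = \frac{\frac{4872}{5} - 19729}{-5314 + \left(8379 - 8631\right)} = - \frac{93773}{5 \left(-5314 + \left(8379 - 8631\right)\right)} = - \frac{93773}{5 \left(-5314 - 252\right)} = - \frac{93773}{5 \left(-5566\right)} = \left(- \frac{93773}{5}\right) \left(- \frac{1}{5566}\right) = \frac{93773}{27830}$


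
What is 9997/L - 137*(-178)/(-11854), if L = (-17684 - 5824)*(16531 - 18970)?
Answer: -699038742097/339830543124 ≈ -2.0570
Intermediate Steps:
L = 57336012 (L = -23508*(-2439) = 57336012)
9997/L - 137*(-178)/(-11854) = 9997/57336012 - 137*(-178)/(-11854) = 9997*(1/57336012) + 24386*(-1/11854) = 9997/57336012 - 12193/5927 = -699038742097/339830543124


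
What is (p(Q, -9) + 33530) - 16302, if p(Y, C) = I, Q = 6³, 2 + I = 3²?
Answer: 17235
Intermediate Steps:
I = 7 (I = -2 + 3² = -2 + 9 = 7)
Q = 216
p(Y, C) = 7
(p(Q, -9) + 33530) - 16302 = (7 + 33530) - 16302 = 33537 - 16302 = 17235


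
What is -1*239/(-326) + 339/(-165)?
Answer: -23693/17930 ≈ -1.3214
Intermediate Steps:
-1*239/(-326) + 339/(-165) = -239*(-1/326) + 339*(-1/165) = 239/326 - 113/55 = -23693/17930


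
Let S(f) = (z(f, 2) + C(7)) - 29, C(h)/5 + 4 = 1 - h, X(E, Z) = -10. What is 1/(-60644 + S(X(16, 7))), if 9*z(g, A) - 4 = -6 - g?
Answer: -9/546499 ≈ -1.6468e-5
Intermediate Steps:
z(g, A) = -2/9 - g/9 (z(g, A) = 4/9 + (-6 - g)/9 = 4/9 + (-⅔ - g/9) = -2/9 - g/9)
C(h) = -15 - 5*h (C(h) = -20 + 5*(1 - h) = -20 + (5 - 5*h) = -15 - 5*h)
S(f) = -713/9 - f/9 (S(f) = ((-2/9 - f/9) + (-15 - 5*7)) - 29 = ((-2/9 - f/9) + (-15 - 35)) - 29 = ((-2/9 - f/9) - 50) - 29 = (-452/9 - f/9) - 29 = -713/9 - f/9)
1/(-60644 + S(X(16, 7))) = 1/(-60644 + (-713/9 - ⅑*(-10))) = 1/(-60644 + (-713/9 + 10/9)) = 1/(-60644 - 703/9) = 1/(-546499/9) = -9/546499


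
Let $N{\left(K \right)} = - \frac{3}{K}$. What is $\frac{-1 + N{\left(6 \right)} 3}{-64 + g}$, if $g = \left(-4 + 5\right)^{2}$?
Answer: $\frac{5}{126} \approx 0.039683$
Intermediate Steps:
$g = 1$ ($g = 1^{2} = 1$)
$\frac{-1 + N{\left(6 \right)} 3}{-64 + g} = \frac{-1 + - \frac{3}{6} \cdot 3}{-64 + 1} = \frac{-1 + \left(-3\right) \frac{1}{6} \cdot 3}{-63} = - \frac{-1 - \frac{3}{2}}{63} = \left(- \frac{1}{63}\right) \left(- \frac{5}{2}\right) = \frac{5}{126}$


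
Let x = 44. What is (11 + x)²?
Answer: 3025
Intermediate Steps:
(11 + x)² = (11 + 44)² = 55² = 3025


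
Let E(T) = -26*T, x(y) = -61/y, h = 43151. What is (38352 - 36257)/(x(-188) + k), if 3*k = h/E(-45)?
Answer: 691224300/4163249 ≈ 166.03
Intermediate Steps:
k = 43151/3510 (k = (43151/((-26*(-45))))/3 = (43151/1170)/3 = (43151*(1/1170))/3 = (1/3)*(43151/1170) = 43151/3510 ≈ 12.294)
(38352 - 36257)/(x(-188) + k) = (38352 - 36257)/(-61/(-188) + 43151/3510) = 2095/(-61*(-1/188) + 43151/3510) = 2095/(61/188 + 43151/3510) = 2095/(4163249/329940) = 2095*(329940/4163249) = 691224300/4163249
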